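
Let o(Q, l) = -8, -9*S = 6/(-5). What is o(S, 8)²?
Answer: 64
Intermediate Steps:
S = 2/15 (S = -2/(3*(-5)) = -2*(-1)/(3*5) = -⅑*(-6/5) = 2/15 ≈ 0.13333)
o(S, 8)² = (-8)² = 64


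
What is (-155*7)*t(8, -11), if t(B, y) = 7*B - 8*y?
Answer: -156240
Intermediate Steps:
t(B, y) = -8*y + 7*B
(-155*7)*t(8, -11) = (-155*7)*(-8*(-11) + 7*8) = -1085*(88 + 56) = -1085*144 = -156240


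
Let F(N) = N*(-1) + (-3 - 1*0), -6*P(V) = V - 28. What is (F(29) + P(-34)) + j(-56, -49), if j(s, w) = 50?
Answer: 85/3 ≈ 28.333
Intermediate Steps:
P(V) = 14/3 - V/6 (P(V) = -(V - 28)/6 = -(-28 + V)/6 = 14/3 - V/6)
F(N) = -3 - N (F(N) = -N + (-3 + 0) = -N - 3 = -3 - N)
(F(29) + P(-34)) + j(-56, -49) = ((-3 - 1*29) + (14/3 - ⅙*(-34))) + 50 = ((-3 - 29) + (14/3 + 17/3)) + 50 = (-32 + 31/3) + 50 = -65/3 + 50 = 85/3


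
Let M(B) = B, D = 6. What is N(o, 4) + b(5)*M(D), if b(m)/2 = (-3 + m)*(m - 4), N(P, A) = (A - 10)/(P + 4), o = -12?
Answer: 99/4 ≈ 24.750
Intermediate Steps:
N(P, A) = (-10 + A)/(4 + P)
b(m) = 2*(-4 + m)*(-3 + m) (b(m) = 2*((-3 + m)*(m - 4)) = 2*((-3 + m)*(-4 + m)) = 2*((-4 + m)*(-3 + m)) = 2*(-4 + m)*(-3 + m))
N(o, 4) + b(5)*M(D) = (-10 + 4)/(4 - 12) + (24 - 14*5 + 2*5²)*6 = -6/(-8) + (24 - 70 + 2*25)*6 = -⅛*(-6) + (24 - 70 + 50)*6 = ¾ + 4*6 = ¾ + 24 = 99/4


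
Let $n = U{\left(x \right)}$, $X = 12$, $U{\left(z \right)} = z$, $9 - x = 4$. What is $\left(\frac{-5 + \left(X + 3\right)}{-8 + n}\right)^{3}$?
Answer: $- \frac{1000}{27} \approx -37.037$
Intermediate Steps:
$x = 5$ ($x = 9 - 4 = 5$)
$n = 5$
$\left(\frac{-5 + \left(X + 3\right)}{-8 + n}\right)^{3} = \left(\frac{-5 + \left(12 + 3\right)}{-8 + 5}\right)^{3} = \left(\frac{-5 + 15}{-3}\right)^{3} = \left(10 \left(- \frac{1}{3}\right)\right)^{3} = \left(- \frac{10}{3}\right)^{3} = - \frac{1000}{27}$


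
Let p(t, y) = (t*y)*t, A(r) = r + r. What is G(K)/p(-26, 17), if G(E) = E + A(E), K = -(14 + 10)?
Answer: -18/2873 ≈ -0.0062652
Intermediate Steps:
A(r) = 2*r
p(t, y) = y*t**2
K = -24 (K = -1*24 = -24)
G(E) = 3*E (G(E) = E + 2*E = 3*E)
G(K)/p(-26, 17) = (3*(-24))/((17*(-26)**2)) = -72/(17*676) = -72/11492 = -72*1/11492 = -18/2873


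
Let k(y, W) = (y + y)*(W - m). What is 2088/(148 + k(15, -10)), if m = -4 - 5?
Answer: 1044/59 ≈ 17.695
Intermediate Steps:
m = -9
k(y, W) = 2*y*(9 + W) (k(y, W) = (y + y)*(W - 1*(-9)) = (2*y)*(W + 9) = (2*y)*(9 + W) = 2*y*(9 + W))
2088/(148 + k(15, -10)) = 2088/(148 + 2*15*(9 - 10)) = 2088/(148 + 2*15*(-1)) = 2088/(148 - 30) = 2088/118 = 2088*(1/118) = 1044/59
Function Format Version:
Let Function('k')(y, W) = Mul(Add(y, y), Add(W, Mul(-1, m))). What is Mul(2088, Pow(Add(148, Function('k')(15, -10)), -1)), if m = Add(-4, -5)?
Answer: Rational(1044, 59) ≈ 17.695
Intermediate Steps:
m = -9
Function('k')(y, W) = Mul(2, y, Add(9, W)) (Function('k')(y, W) = Mul(Add(y, y), Add(W, Mul(-1, -9))) = Mul(Mul(2, y), Add(W, 9)) = Mul(Mul(2, y), Add(9, W)) = Mul(2, y, Add(9, W)))
Mul(2088, Pow(Add(148, Function('k')(15, -10)), -1)) = Mul(2088, Pow(Add(148, Mul(2, 15, Add(9, -10))), -1)) = Mul(2088, Pow(Add(148, Mul(2, 15, -1)), -1)) = Mul(2088, Pow(Add(148, -30), -1)) = Mul(2088, Pow(118, -1)) = Mul(2088, Rational(1, 118)) = Rational(1044, 59)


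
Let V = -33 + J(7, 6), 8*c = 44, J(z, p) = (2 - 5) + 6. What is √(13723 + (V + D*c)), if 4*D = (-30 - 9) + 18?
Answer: √218626/4 ≈ 116.89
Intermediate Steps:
J(z, p) = 3 (J(z, p) = -3 + 6 = 3)
c = 11/2 (c = (⅛)*44 = 11/2 ≈ 5.5000)
D = -21/4 (D = ((-30 - 9) + 18)/4 = (-39 + 18)/4 = (¼)*(-21) = -21/4 ≈ -5.2500)
V = -30 (V = -33 + 3 = -30)
√(13723 + (V + D*c)) = √(13723 + (-30 - 21/4*11/2)) = √(13723 + (-30 - 231/8)) = √(13723 - 471/8) = √(109313/8) = √218626/4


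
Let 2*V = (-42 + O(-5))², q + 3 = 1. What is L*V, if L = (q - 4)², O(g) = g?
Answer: 39762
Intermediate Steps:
q = -2 (q = -3 + 1 = -2)
L = 36 (L = (-2 - 4)² = (-6)² = 36)
V = 2209/2 (V = (-42 - 5)²/2 = (½)*(-47)² = (½)*2209 = 2209/2 ≈ 1104.5)
L*V = 36*(2209/2) = 39762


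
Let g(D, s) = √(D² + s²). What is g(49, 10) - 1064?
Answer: -1064 + √2501 ≈ -1014.0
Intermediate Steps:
g(49, 10) - 1064 = √(49² + 10²) - 1064 = √(2401 + 100) - 1064 = √2501 - 1064 = -1064 + √2501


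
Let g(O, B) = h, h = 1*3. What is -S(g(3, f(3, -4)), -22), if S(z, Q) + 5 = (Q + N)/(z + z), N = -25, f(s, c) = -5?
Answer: 77/6 ≈ 12.833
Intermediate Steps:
h = 3
g(O, B) = 3
S(z, Q) = -5 + (-25 + Q)/(2*z) (S(z, Q) = -5 + (Q - 25)/(z + z) = -5 + (-25 + Q)/((2*z)) = -5 + (-25 + Q)*(1/(2*z)) = -5 + (-25 + Q)/(2*z))
-S(g(3, f(3, -4)), -22) = -(-25 - 22 - 10*3)/(2*3) = -(-25 - 22 - 30)/(2*3) = -(-77)/(2*3) = -1*(-77/6) = 77/6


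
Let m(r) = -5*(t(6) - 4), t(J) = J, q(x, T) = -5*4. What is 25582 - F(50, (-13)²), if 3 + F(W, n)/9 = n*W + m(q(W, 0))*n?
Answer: -35231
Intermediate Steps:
q(x, T) = -20
m(r) = -10 (m(r) = -5*(6 - 4) = -5*2 = -10)
F(W, n) = -27 - 90*n + 9*W*n (F(W, n) = -27 + 9*(n*W - 10*n) = -27 + 9*(W*n - 10*n) = -27 + 9*(-10*n + W*n) = -27 + (-90*n + 9*W*n) = -27 - 90*n + 9*W*n)
25582 - F(50, (-13)²) = 25582 - (-27 - 90*(-13)² + 9*50*(-13)²) = 25582 - (-27 - 90*169 + 9*50*169) = 25582 - (-27 - 15210 + 76050) = 25582 - 1*60813 = 25582 - 60813 = -35231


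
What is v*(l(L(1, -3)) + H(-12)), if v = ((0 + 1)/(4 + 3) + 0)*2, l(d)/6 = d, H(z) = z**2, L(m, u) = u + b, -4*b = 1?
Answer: 249/7 ≈ 35.571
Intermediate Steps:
b = -1/4 (b = -1/4*1 = -1/4 ≈ -0.25000)
L(m, u) = -1/4 + u (L(m, u) = u - 1/4 = -1/4 + u)
l(d) = 6*d
v = 2/7 (v = (1/7 + 0)*2 = (1/7)*2 = 2/7 ≈ 0.28571)
v*(l(L(1, -3)) + H(-12)) = 2*(6*(-1/4 - 3) + (-12)**2)/7 = 2*(6*(-13/4) + 144)/7 = 2*(-39/2 + 144)/7 = (2/7)*(249/2) = 249/7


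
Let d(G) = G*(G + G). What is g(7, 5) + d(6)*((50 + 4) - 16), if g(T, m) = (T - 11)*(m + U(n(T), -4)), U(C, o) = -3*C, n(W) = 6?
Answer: 2788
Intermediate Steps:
d(G) = 2*G² (d(G) = G*(2*G) = 2*G²)
g(T, m) = (-18 + m)*(-11 + T) (g(T, m) = (T - 11)*(m - 3*6) = (-11 + T)*(m - 18) = (-11 + T)*(-18 + m) = (-18 + m)*(-11 + T))
g(7, 5) + d(6)*((50 + 4) - 16) = (198 - 18*7 - 11*5 + 7*5) + (2*6²)*((50 + 4) - 16) = (198 - 126 - 55 + 35) + (2*36)*(54 - 16) = 52 + 72*38 = 52 + 2736 = 2788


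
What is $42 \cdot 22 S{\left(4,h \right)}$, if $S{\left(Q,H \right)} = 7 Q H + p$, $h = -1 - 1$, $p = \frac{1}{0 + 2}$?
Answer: $-51282$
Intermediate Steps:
$p = \frac{1}{2} \approx 0.5$
$h = -2$
$S{\left(Q,H \right)} = \frac{1}{2} + 7 H Q$ ($S{\left(Q,H \right)} = 7 Q H + \frac{1}{2} = 7 H Q + \frac{1}{2} = \frac{1}{2} + 7 H Q$)
$42 \cdot 22 S{\left(4,h \right)} = 42 \cdot 22 \left(\frac{1}{2} + 7 \left(-2\right) 4\right) = 924 \left(\frac{1}{2} - 56\right) = 924 \left(- \frac{111}{2}\right) = -51282$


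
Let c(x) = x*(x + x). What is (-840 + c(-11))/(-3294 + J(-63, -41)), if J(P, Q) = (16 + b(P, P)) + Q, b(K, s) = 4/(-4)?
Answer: 299/1660 ≈ 0.18012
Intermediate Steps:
b(K, s) = -1 (b(K, s) = 4*(-¼) = -1)
J(P, Q) = 15 + Q (J(P, Q) = (16 - 1) + Q = 15 + Q)
c(x) = 2*x² (c(x) = x*(2*x) = 2*x²)
(-840 + c(-11))/(-3294 + J(-63, -41)) = (-840 + 2*(-11)²)/(-3294 + (15 - 41)) = (-840 + 2*121)/(-3294 - 26) = (-840 + 242)/(-3320) = -598*(-1/3320) = 299/1660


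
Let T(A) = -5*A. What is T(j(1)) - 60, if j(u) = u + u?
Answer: -70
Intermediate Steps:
j(u) = 2*u
T(j(1)) - 60 = -10 - 60 = -70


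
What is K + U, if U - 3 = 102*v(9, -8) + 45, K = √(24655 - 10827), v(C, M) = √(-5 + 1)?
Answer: 48 + 2*√3457 + 204*I ≈ 165.59 + 204.0*I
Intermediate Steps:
v(C, M) = 2*I (v(C, M) = √(-4) = 2*I)
K = 2*√3457 (K = √13828 = 2*√3457 ≈ 117.59)
U = 48 + 204*I (U = 3 + (102*(2*I) + 45) = 3 + (204*I + 45) = 3 + (45 + 204*I) = 48 + 204*I ≈ 48.0 + 204.0*I)
K + U = 2*√3457 + (48 + 204*I) = 48 + 2*√3457 + 204*I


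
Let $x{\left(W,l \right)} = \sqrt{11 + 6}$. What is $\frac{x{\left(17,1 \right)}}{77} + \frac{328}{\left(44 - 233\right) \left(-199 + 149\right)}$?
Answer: $\frac{164}{4725} + \frac{\sqrt{17}}{77} \approx 0.088256$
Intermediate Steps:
$x{\left(W,l \right)} = \sqrt{17}$
$\frac{x{\left(17,1 \right)}}{77} + \frac{328}{\left(44 - 233\right) \left(-199 + 149\right)} = \frac{\sqrt{17}}{77} + \frac{328}{\left(44 - 233\right) \left(-199 + 149\right)} = \sqrt{17} \cdot \frac{1}{77} + \frac{328}{\left(-189\right) \left(-50\right)} = \frac{\sqrt{17}}{77} + \frac{328}{9450} = \frac{\sqrt{17}}{77} + 328 \cdot \frac{1}{9450} = \frac{\sqrt{17}}{77} + \frac{164}{4725} = \frac{164}{4725} + \frac{\sqrt{17}}{77}$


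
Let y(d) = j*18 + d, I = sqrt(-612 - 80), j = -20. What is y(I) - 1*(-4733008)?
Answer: 4732648 + 2*I*sqrt(173) ≈ 4.7326e+6 + 26.306*I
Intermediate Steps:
I = 2*I*sqrt(173) (I = sqrt(-692) = 2*I*sqrt(173) ≈ 26.306*I)
y(d) = -360 + d (y(d) = -20*18 + d = -360 + d)
y(I) - 1*(-4733008) = (-360 + 2*I*sqrt(173)) - 1*(-4733008) = (-360 + 2*I*sqrt(173)) + 4733008 = 4732648 + 2*I*sqrt(173)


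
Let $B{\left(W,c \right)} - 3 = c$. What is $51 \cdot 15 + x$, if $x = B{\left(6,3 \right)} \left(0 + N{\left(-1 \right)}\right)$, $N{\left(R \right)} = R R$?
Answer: $771$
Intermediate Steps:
$N{\left(R \right)} = R^{2}$
$B{\left(W,c \right)} = 3 + c$
$x = 6$ ($x = \left(3 + 3\right) \left(0 + \left(-1\right)^{2}\right) = 6 \left(0 + 1\right) = 6 \cdot 1 = 6$)
$51 \cdot 15 + x = 51 \cdot 15 + 6 = 765 + 6 = 771$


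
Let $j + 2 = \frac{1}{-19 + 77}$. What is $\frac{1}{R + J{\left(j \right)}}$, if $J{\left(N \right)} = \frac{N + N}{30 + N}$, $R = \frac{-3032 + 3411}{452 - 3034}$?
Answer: $- \frac{839150}{241947} \approx -3.4683$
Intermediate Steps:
$j = - \frac{115}{58}$ ($j = -2 + \frac{1}{-19 + 77} = -2 + \frac{1}{58} = - \frac{115}{58} \approx -1.9828$)
$R = - \frac{379}{2582}$ ($R = \frac{379}{-2582} = 379 \left(- \frac{1}{2582}\right) = - \frac{379}{2582} \approx -0.14679$)
$J{\left(N \right)} = \frac{2 N}{30 + N}$
$\frac{1}{R + J{\left(j \right)}} = \frac{1}{- \frac{379}{2582} + 2 \left(- \frac{115}{58}\right) \frac{1}{30 - \frac{115}{58}}} = \frac{1}{- \frac{379}{2582} + 2 \left(- \frac{115}{58}\right) \frac{1}{\frac{1625}{58}}} = \frac{1}{- \frac{379}{2582} + 2 \left(- \frac{115}{58}\right) \frac{58}{1625}} = \frac{1}{- \frac{379}{2582} - \frac{46}{325}} = \frac{1}{- \frac{241947}{839150}} = - \frac{839150}{241947}$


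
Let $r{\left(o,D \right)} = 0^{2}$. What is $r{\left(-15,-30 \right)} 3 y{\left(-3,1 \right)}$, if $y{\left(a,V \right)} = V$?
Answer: $0$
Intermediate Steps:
$r{\left(o,D \right)} = 0$
$r{\left(-15,-30 \right)} 3 y{\left(-3,1 \right)} = 0 \cdot 3 \cdot 1 = 0 \cdot 3 = 0$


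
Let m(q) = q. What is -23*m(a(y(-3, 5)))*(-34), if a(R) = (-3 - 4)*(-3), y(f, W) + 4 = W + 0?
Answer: 16422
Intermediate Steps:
y(f, W) = -4 + W (y(f, W) = -4 + (W + 0) = -4 + W)
a(R) = 21 (a(R) = -7*(-3) = 21)
-23*m(a(y(-3, 5)))*(-34) = -23*21*(-34) = -483*(-34) = 16422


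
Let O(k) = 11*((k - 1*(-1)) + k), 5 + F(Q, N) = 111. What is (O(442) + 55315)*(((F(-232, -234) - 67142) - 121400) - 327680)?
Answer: -33573345800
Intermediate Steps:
F(Q, N) = 106 (F(Q, N) = -5 + 111 = 106)
O(k) = 11 + 22*k (O(k) = 11*((k + 1) + k) = 11*((1 + k) + k) = 11*(1 + 2*k) = 11 + 22*k)
(O(442) + 55315)*(((F(-232, -234) - 67142) - 121400) - 327680) = ((11 + 22*442) + 55315)*(((106 - 67142) - 121400) - 327680) = ((11 + 9724) + 55315)*((-67036 - 121400) - 327680) = (9735 + 55315)*(-188436 - 327680) = 65050*(-516116) = -33573345800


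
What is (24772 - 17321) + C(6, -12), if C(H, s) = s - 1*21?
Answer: 7418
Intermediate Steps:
C(H, s) = -21 + s (C(H, s) = s - 21 = -21 + s)
(24772 - 17321) + C(6, -12) = (24772 - 17321) + (-21 - 12) = 7451 - 33 = 7418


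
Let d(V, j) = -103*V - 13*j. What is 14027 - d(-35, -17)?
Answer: 10201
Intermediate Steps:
14027 - d(-35, -17) = 14027 - (-103*(-35) - 13*(-17)) = 14027 - (3605 + 221) = 14027 - 1*3826 = 14027 - 3826 = 10201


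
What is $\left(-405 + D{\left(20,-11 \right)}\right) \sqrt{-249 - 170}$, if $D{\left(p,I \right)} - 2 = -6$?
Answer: $- 409 i \sqrt{419} \approx - 8372.0 i$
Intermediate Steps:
$D{\left(p,I \right)} = -4$ ($D{\left(p,I \right)} = 2 - 6 = -4$)
$\left(-405 + D{\left(20,-11 \right)}\right) \sqrt{-249 - 170} = \left(-405 - 4\right) \sqrt{-249 - 170} = - 409 \sqrt{-419} = - 409 i \sqrt{419}$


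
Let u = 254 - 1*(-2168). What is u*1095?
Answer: 2652090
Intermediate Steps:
u = 2422 (u = 254 + 2168 = 2422)
u*1095 = 2422*1095 = 2652090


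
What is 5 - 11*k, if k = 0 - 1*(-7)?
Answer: -72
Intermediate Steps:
k = 7 (k = 0 + 7 = 7)
5 - 11*k = 5 - 11*7 = 5 - 77 = -72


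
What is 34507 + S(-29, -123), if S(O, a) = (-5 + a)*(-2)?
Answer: 34763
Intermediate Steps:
S(O, a) = 10 - 2*a
34507 + S(-29, -123) = 34507 + (10 - 2*(-123)) = 34507 + (10 + 246) = 34507 + 256 = 34763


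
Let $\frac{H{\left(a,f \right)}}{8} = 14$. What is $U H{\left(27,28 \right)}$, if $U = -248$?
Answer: $-27776$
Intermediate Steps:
$H{\left(a,f \right)} = 112$ ($H{\left(a,f \right)} = 8 \cdot 14 = 112$)
$U H{\left(27,28 \right)} = \left(-248\right) 112 = -27776$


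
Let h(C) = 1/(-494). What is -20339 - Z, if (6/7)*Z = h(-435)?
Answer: -60284789/2964 ≈ -20339.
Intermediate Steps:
h(C) = -1/494
Z = -7/2964 (Z = (7/6)*(-1/494) = -7/2964 ≈ -0.0023617)
-20339 - Z = -20339 - 1*(-7/2964) = -20339 + 7/2964 = -60284789/2964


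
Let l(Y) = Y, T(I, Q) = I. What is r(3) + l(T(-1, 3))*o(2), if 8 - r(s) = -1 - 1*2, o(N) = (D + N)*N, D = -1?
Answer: 9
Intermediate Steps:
o(N) = N*(-1 + N) (o(N) = (-1 + N)*N = N*(-1 + N))
r(s) = 11 (r(s) = 8 - (-1 - 1*2) = 8 - (-1 - 2) = 8 - 1*(-3) = 8 + 3 = 11)
r(3) + l(T(-1, 3))*o(2) = 11 - 2*(-1 + 2) = 11 - 2 = 9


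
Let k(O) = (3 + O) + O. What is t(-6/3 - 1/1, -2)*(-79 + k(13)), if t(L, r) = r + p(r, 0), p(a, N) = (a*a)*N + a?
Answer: 200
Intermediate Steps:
p(a, N) = a + N*a² (p(a, N) = a²*N + a = N*a² + a = a + N*a²)
k(O) = 3 + 2*O
t(L, r) = 2*r (t(L, r) = r + r*(1 + 0*r) = r + r*(1 + 0) = r + r*1 = r + r = 2*r)
t(-6/3 - 1/1, -2)*(-79 + k(13)) = (2*(-2))*(-79 + (3 + 2*13)) = -4*(-79 + (3 + 26)) = -4*(-79 + 29) = -4*(-50) = 200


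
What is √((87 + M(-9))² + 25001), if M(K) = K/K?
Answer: √32745 ≈ 180.96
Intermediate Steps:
M(K) = 1
√((87 + M(-9))² + 25001) = √((87 + 1)² + 25001) = √(88² + 25001) = √(7744 + 25001) = √32745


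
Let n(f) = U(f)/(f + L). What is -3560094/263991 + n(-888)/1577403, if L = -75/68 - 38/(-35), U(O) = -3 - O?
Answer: -1318742450549409838/97788463437458157 ≈ -13.486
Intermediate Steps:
L = -41/2380 (L = -75*1/68 - 38*(-1/35) = -75/68 + 38/35 = -41/2380 ≈ -0.017227)
n(f) = (-3 - f)/(-41/2380 + f) (n(f) = (-3 - f)/(f - 41/2380) = (-3 - f)/(-41/2380 + f))
-3560094/263991 + n(-888)/1577403 = -3560094/263991 + (2380*(-3 - 1*(-888))/(-41 + 2380*(-888)))/1577403 = -3560094*1/263991 + (2380*(-3 + 888)/(-41 - 2113440))*(1/1577403) = -1186698/87997 + (2380*885/(-2113481))*(1/1577403) = -1186698/87997 + (2380*(-1/2113481)*885)*(1/1577403) = -1186698/87997 - 2106300/2113481*1/1577403 = -1186698/87997 - 702100/1111270423281 = -1318742450549409838/97788463437458157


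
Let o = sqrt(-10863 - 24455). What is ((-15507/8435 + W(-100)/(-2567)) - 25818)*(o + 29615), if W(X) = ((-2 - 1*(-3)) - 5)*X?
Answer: -3311378534454917/4330529 - 559071169079*I*sqrt(35318)/21652645 ≈ -7.6466e+8 - 4.8524e+6*I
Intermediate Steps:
W(X) = -4*X (W(X) = ((-2 + 3) - 5)*X = (1 - 5)*X = -4*X)
o = I*sqrt(35318) (o = sqrt(-35318) = I*sqrt(35318) ≈ 187.93*I)
((-15507/8435 + W(-100)/(-2567)) - 25818)*(o + 29615) = ((-15507/8435 - 4*(-100)/(-2567)) - 25818)*(I*sqrt(35318) + 29615) = ((-15507*1/8435 + 400*(-1/2567)) - 25818)*(29615 + I*sqrt(35318)) = ((-15507/8435 - 400/2567) - 25818)*(29615 + I*sqrt(35318)) = (-43180469/21652645 - 25818)*(29615 + I*sqrt(35318)) = -559071169079*(29615 + I*sqrt(35318))/21652645 = -3311378534454917/4330529 - 559071169079*I*sqrt(35318)/21652645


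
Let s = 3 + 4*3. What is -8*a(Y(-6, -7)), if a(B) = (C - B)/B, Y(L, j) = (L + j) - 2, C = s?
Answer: 16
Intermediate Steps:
s = 15 (s = 3 + 12 = 15)
C = 15
Y(L, j) = -2 + L + j
a(B) = (15 - B)/B
-8*a(Y(-6, -7)) = -8*(15 - (-2 - 6 - 7))/(-2 - 6 - 7) = -8*(15 - 1*(-15))/(-15) = -(-8)*(15 + 15)/15 = -(-8)*30/15 = -8*(-2) = 16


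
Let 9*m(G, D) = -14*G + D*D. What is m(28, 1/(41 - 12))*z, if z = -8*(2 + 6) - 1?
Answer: 21428615/7569 ≈ 2831.1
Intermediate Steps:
m(G, D) = -14*G/9 + D²/9 (m(G, D) = (-14*G + D*D)/9 = (-14*G + D²)/9 = (D² - 14*G)/9 = -14*G/9 + D²/9)
z = -65 (z = -8*8 - 1 = -64 - 1 = -65)
m(28, 1/(41 - 12))*z = (-14/9*28 + (1/(41 - 12))²/9)*(-65) = (-392/9 + (1/29)²/9)*(-65) = (-392/9 + (⅑)*(1/841))*(-65) = (-392/9 + 1/7569)*(-65) = -329671/7569*(-65) = 21428615/7569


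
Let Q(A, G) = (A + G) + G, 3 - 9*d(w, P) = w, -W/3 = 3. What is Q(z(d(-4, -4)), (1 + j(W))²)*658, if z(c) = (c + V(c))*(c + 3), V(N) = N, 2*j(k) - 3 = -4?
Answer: 339857/81 ≈ 4195.8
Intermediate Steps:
W = -9 (W = -3*3 = -9)
j(k) = -½ (j(k) = 3/2 + (½)*(-4) = 3/2 - 2 = -½)
d(w, P) = ⅓ - w/9
z(c) = 2*c*(3 + c) (z(c) = (c + c)*(c + 3) = (2*c)*(3 + c) = 2*c*(3 + c))
Q(A, G) = A + 2*G
Q(z(d(-4, -4)), (1 + j(W))²)*658 = (2*(⅓ - ⅑*(-4))*(3 + (⅓ - ⅑*(-4))) + 2*(1 - ½)²)*658 = (2*(⅓ + 4/9)*(3 + (⅓ + 4/9)) + 2*(½)²)*658 = (2*(7/9)*(3 + 7/9) + 2*(¼))*658 = (2*(7/9)*(34/9) + ½)*658 = (476/81 + ½)*658 = (1033/162)*658 = 339857/81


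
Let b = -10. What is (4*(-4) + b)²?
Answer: 676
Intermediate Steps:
(4*(-4) + b)² = (4*(-4) - 10)² = (-16 - 10)² = (-26)² = 676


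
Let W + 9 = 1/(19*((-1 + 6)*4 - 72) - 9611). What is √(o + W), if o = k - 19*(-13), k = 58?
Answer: √33252274497/10599 ≈ 17.205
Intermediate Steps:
W = -95392/10599 (W = -9 + 1/(19*((-1 + 6)*4 - 72) - 9611) = -9 + 1/(19*(5*4 - 72) - 9611) = -9 + 1/(19*(20 - 72) - 9611) = -9 + 1/(19*(-52) - 9611) = -9 + 1/(-988 - 9611) = -9 + 1/(-10599) = -9 - 1/10599 = -95392/10599 ≈ -9.0001)
o = 305 (o = 58 - 19*(-13) = 58 + 247 = 305)
√(o + W) = √(305 - 95392/10599) = √(3137303/10599) = √33252274497/10599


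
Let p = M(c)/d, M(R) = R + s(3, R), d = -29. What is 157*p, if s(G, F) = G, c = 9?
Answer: -1884/29 ≈ -64.966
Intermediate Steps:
M(R) = 3 + R (M(R) = R + 3 = 3 + R)
p = -12/29 (p = (3 + 9)/(-29) = 12*(-1/29) = -12/29 ≈ -0.41379)
157*p = 157*(-12/29) = -1884/29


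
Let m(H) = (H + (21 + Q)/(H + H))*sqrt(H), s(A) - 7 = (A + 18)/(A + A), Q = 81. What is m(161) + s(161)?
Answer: 2433/322 + 25972*sqrt(161)/161 ≈ 2054.4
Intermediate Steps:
s(A) = 7 + (18 + A)/(2*A) (s(A) = 7 + (A + 18)/(A + A) = 7 + (18 + A)/((2*A)) = 7 + (18 + A)*(1/(2*A)) = 7 + (18 + A)/(2*A))
m(H) = sqrt(H)*(H + 51/H) (m(H) = (H + (21 + 81)/(H + H))*sqrt(H) = (H + 102/((2*H)))*sqrt(H) = (H + 102*(1/(2*H)))*sqrt(H) = (H + 51/H)*sqrt(H) = sqrt(H)*(H + 51/H))
m(161) + s(161) = (51 + 161**2)/sqrt(161) + (15/2 + 9/161) = (sqrt(161)/161)*(51 + 25921) + (15/2 + 9*(1/161)) = (sqrt(161)/161)*25972 + (15/2 + 9/161) = 25972*sqrt(161)/161 + 2433/322 = 2433/322 + 25972*sqrt(161)/161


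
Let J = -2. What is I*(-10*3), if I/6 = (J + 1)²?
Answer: -180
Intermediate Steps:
I = 6 (I = 6*(-2 + 1)² = 6*(-1)² = 6*1 = 6)
I*(-10*3) = 6*(-10*3) = 6*(-30) = -180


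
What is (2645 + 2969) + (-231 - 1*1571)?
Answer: 3812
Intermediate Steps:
(2645 + 2969) + (-231 - 1*1571) = 5614 + (-231 - 1571) = 5614 - 1802 = 3812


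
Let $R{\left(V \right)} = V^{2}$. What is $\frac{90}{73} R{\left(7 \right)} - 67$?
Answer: $- \frac{481}{73} \approx -6.589$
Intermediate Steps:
$\frac{90}{73} R{\left(7 \right)} - 67 = \frac{90}{73} \cdot 7^{2} - 67 = 90 \cdot \frac{1}{73} \cdot 49 - 67 = \frac{90}{73} \cdot 49 - 67 = \frac{4410}{73} - 67 = - \frac{481}{73}$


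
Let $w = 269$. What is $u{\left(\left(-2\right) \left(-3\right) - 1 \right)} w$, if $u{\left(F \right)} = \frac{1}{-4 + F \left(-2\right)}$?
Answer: $- \frac{269}{14} \approx -19.214$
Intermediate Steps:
$u{\left(F \right)} = \frac{1}{-4 - 2 F}$
$u{\left(\left(-2\right) \left(-3\right) - 1 \right)} w = - \frac{1}{4 + 2 \left(\left(-2\right) \left(-3\right) - 1\right)} 269 = - \frac{1}{4 + 2 \left(6 - 1\right)} 269 = - \frac{1}{4 + 2 \cdot 5} \cdot 269 = - \frac{1}{4 + 10} \cdot 269 = - \frac{1}{14} \cdot 269 = \left(-1\right) \frac{1}{14} \cdot 269 = \left(- \frac{1}{14}\right) 269 = - \frac{269}{14}$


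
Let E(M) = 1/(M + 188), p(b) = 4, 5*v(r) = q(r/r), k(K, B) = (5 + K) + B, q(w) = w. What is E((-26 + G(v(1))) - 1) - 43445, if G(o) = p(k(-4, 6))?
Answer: -7168424/165 ≈ -43445.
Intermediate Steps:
k(K, B) = 5 + B + K
v(r) = 1/5 (v(r) = (r/r)/5 = (1/5)*1 = 1/5)
G(o) = 4
E(M) = 1/(188 + M)
E((-26 + G(v(1))) - 1) - 43445 = 1/(188 + ((-26 + 4) - 1)) - 43445 = 1/(188 + (-22 - 1)) - 43445 = 1/(188 - 23) - 43445 = 1/165 - 43445 = -7168424/165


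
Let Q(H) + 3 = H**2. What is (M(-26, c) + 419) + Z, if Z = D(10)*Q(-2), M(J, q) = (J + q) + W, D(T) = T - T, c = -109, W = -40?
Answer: 244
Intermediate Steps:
D(T) = 0
M(J, q) = -40 + J + q (M(J, q) = (J + q) - 40 = -40 + J + q)
Q(H) = -3 + H**2
Z = 0 (Z = 0*(-3 + (-2)**2) = 0*(-3 + 4) = 0*1 = 0)
(M(-26, c) + 419) + Z = ((-40 - 26 - 109) + 419) + 0 = (-175 + 419) + 0 = 244 + 0 = 244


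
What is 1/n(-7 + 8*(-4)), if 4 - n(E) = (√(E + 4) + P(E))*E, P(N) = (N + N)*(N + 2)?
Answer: 112558/12669356599 - 39*I*√35/12669356599 ≈ 8.8843e-6 - 1.8211e-8*I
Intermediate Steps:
P(N) = 2*N*(2 + N) (P(N) = (2*N)*(2 + N) = 2*N*(2 + N))
n(E) = 4 - E*(√(4 + E) + 2*E*(2 + E)) (n(E) = 4 - (√(E + 4) + 2*E*(2 + E))*E = 4 - (√(4 + E) + 2*E*(2 + E))*E = 4 - E*(√(4 + E) + 2*E*(2 + E)))
1/n(-7 + 8*(-4)) = 1/(4 - (-7 + 8*(-4))*√(4 + (-7 + 8*(-4))) - 2*(-7 + 8*(-4))²*(2 + (-7 + 8*(-4)))) = 1/(4 - (-7 - 32)*√(4 + (-7 - 32)) - 2*(-7 - 32)²*(2 + (-7 - 32))) = 1/(4 - 1*(-39)*√(4 - 39) - 2*(-39)²*(2 - 39)) = 1/(4 - 1*(-39)*√(-35) - 2*1521*(-37)) = 1/(4 - 1*(-39)*I*√35 + 112554) = 1/(4 + 39*I*√35 + 112554) = 1/(112558 + 39*I*√35)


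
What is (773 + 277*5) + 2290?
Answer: 4448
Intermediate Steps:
(773 + 277*5) + 2290 = (773 + 1385) + 2290 = 2158 + 2290 = 4448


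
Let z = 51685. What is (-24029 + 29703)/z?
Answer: 5674/51685 ≈ 0.10978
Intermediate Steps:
(-24029 + 29703)/z = (-24029 + 29703)/51685 = 5674*(1/51685) = 5674/51685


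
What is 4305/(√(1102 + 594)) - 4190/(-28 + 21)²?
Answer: -4190/49 + 4305*√106/424 ≈ 19.024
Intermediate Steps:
4305/(√(1102 + 594)) - 4190/(-28 + 21)² = 4305/(√1696) - 4190/((-7)²) = 4305/((4*√106)) - 4190/49 = 4305*(√106/424) - 4190*1/49 = 4305*√106/424 - 4190/49 = -4190/49 + 4305*√106/424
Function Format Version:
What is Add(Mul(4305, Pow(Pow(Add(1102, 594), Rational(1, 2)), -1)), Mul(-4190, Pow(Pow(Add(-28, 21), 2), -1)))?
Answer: Add(Rational(-4190, 49), Mul(Rational(4305, 424), Pow(106, Rational(1, 2)))) ≈ 19.024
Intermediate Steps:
Add(Mul(4305, Pow(Pow(Add(1102, 594), Rational(1, 2)), -1)), Mul(-4190, Pow(Pow(Add(-28, 21), 2), -1))) = Add(Mul(4305, Pow(Pow(1696, Rational(1, 2)), -1)), Mul(-4190, Pow(Pow(-7, 2), -1))) = Add(Mul(4305, Pow(Mul(4, Pow(106, Rational(1, 2))), -1)), Mul(-4190, Pow(49, -1))) = Add(Mul(4305, Mul(Rational(1, 424), Pow(106, Rational(1, 2)))), Mul(-4190, Rational(1, 49))) = Add(Mul(Rational(4305, 424), Pow(106, Rational(1, 2))), Rational(-4190, 49)) = Add(Rational(-4190, 49), Mul(Rational(4305, 424), Pow(106, Rational(1, 2))))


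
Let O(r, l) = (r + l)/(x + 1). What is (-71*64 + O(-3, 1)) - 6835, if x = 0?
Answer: -11381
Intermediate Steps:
O(r, l) = l + r (O(r, l) = (r + l)/(0 + 1) = (l + r)/1 = (l + r)*1 = l + r)
(-71*64 + O(-3, 1)) - 6835 = (-71*64 + (1 - 3)) - 6835 = (-4544 - 2) - 6835 = -4546 - 6835 = -11381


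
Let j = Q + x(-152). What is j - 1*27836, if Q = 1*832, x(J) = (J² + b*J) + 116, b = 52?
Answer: -11688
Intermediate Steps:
x(J) = 116 + J² + 52*J (x(J) = (J² + 52*J) + 116 = 116 + J² + 52*J)
Q = 832
j = 16148 (j = 832 + (116 + (-152)² + 52*(-152)) = 832 + (116 + 23104 - 7904) = 832 + 15316 = 16148)
j - 1*27836 = 16148 - 1*27836 = 16148 - 27836 = -11688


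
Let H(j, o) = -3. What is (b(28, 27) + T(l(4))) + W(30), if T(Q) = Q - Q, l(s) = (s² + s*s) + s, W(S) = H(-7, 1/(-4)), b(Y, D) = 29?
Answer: 26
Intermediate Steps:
W(S) = -3
l(s) = s + 2*s² (l(s) = (s² + s²) + s = 2*s² + s = s + 2*s²)
T(Q) = 0
(b(28, 27) + T(l(4))) + W(30) = (29 + 0) - 3 = 29 - 3 = 26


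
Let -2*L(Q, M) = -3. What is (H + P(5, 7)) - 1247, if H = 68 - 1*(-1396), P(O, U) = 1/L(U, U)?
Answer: 653/3 ≈ 217.67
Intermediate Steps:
L(Q, M) = 3/2 (L(Q, M) = -½*(-3) = 3/2)
P(O, U) = ⅔ (P(O, U) = 1/(3/2) = ⅔)
H = 1464 (H = 68 + 1396 = 1464)
(H + P(5, 7)) - 1247 = (1464 + ⅔) - 1247 = 4394/3 - 1247 = 653/3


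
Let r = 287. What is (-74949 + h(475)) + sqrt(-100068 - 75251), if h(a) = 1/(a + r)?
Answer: -57111137/762 + I*sqrt(175319) ≈ -74949.0 + 418.71*I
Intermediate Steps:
h(a) = 1/(287 + a) (h(a) = 1/(a + 287) = 1/(287 + a))
(-74949 + h(475)) + sqrt(-100068 - 75251) = (-74949 + 1/(287 + 475)) + sqrt(-100068 - 75251) = (-74949 + 1/762) + sqrt(-175319) = (-74949 + 1/762) + I*sqrt(175319) = -57111137/762 + I*sqrt(175319)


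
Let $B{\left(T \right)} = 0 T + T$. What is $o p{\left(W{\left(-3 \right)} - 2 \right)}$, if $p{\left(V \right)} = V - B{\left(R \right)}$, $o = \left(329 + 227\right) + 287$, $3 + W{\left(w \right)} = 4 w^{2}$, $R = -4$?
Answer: $29505$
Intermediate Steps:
$B{\left(T \right)} = T$ ($B{\left(T \right)} = 0 + T = T$)
$W{\left(w \right)} = -3 + 4 w^{2}$
$o = 843$ ($o = 556 + 287 = 843$)
$p{\left(V \right)} = 4 + V$ ($p{\left(V \right)} = V - -4 = V + 4 = 4 + V$)
$o p{\left(W{\left(-3 \right)} - 2 \right)} = 843 \left(4 - \left(5 - 36\right)\right) = 843 \left(4 + \left(\left(-3 + 4 \cdot 9\right) - 2\right)\right) = 843 \left(4 + \left(\left(-3 + 36\right) - 2\right)\right) = 843 \left(4 + \left(33 - 2\right)\right) = 843 \left(4 + 31\right) = 843 \cdot 35 = 29505$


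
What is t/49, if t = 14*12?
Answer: 24/7 ≈ 3.4286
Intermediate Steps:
t = 168
t/49 = 168/49 = (1/49)*168 = 24/7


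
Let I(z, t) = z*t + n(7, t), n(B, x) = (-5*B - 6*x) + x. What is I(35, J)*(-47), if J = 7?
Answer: -8225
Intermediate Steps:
n(B, x) = -5*B - 5*x (n(B, x) = (-6*x - 5*B) + x = -5*B - 5*x)
I(z, t) = -35 - 5*t + t*z (I(z, t) = z*t + (-5*7 - 5*t) = t*z + (-35 - 5*t) = -35 - 5*t + t*z)
I(35, J)*(-47) = (-35 - 5*7 + 7*35)*(-47) = (-35 - 35 + 245)*(-47) = 175*(-47) = -8225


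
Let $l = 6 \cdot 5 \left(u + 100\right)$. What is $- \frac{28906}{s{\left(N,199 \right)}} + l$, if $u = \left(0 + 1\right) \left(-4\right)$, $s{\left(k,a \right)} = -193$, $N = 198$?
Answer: $\frac{584746}{193} \approx 3029.8$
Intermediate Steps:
$u = -4$ ($u = 1 \left(-4\right) = -4$)
$l = 2880$ ($l = 6 \cdot 5 \left(-4 + 100\right) = 30 \cdot 96 = 2880$)
$- \frac{28906}{s{\left(N,199 \right)}} + l = - \frac{28906}{-193} + 2880 = \left(-28906\right) \left(- \frac{1}{193}\right) + 2880 = \frac{28906}{193} + 2880 = \frac{584746}{193}$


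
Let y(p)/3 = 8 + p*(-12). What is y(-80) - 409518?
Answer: -406614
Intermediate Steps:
y(p) = 24 - 36*p (y(p) = 3*(8 + p*(-12)) = 3*(8 - 12*p) = 24 - 36*p)
y(-80) - 409518 = (24 - 36*(-80)) - 409518 = (24 + 2880) - 409518 = 2904 - 409518 = -406614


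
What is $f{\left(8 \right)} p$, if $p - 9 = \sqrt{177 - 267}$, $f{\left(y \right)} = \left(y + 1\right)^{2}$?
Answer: $729 + 243 i \sqrt{10} \approx 729.0 + 768.43 i$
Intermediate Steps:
$f{\left(y \right)} = \left(1 + y\right)^{2}$
$p = 9 + 3 i \sqrt{10}$ ($p = 9 + \sqrt{177 - 267} = 9 + \sqrt{-90} = 9 + 3 i \sqrt{10} \approx 9.0 + 9.4868 i$)
$f{\left(8 \right)} p = \left(1 + 8\right)^{2} \left(9 + 3 i \sqrt{10}\right) = 9^{2} \left(9 + 3 i \sqrt{10}\right) = 81 \left(9 + 3 i \sqrt{10}\right) = 729 + 243 i \sqrt{10}$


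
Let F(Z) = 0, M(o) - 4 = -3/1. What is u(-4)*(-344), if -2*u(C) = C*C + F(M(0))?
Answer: 2752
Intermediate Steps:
M(o) = 1 (M(o) = 4 - 3/1 = 4 - 3*1 = 4 - 3 = 1)
u(C) = -C²/2 (u(C) = -(C*C + 0)/2 = -(C² + 0)/2 = -C²/2)
u(-4)*(-344) = -½*(-4)²*(-344) = -½*16*(-344) = -8*(-344) = 2752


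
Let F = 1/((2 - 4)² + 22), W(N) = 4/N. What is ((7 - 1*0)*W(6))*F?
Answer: 7/39 ≈ 0.17949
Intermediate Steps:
F = 1/26 (F = 1/((-2)² + 22) = 1/(4 + 22) = 1/26 ≈ 0.038462)
((7 - 1*0)*W(6))*F = ((7 - 1*0)*(4/6))*(1/26) = ((7 + 0)*(4*(⅙)))*(1/26) = (7*(⅔))*(1/26) = (14/3)*(1/26) = 7/39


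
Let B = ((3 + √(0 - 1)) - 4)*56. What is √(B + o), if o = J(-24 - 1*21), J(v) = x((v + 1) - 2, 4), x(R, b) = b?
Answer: 2*√(-13 + 14*I) ≈ 3.4943 + 8.0131*I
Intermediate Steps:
J(v) = 4
o = 4
B = -56 + 56*I (B = ((3 + √(-1)) - 4)*56 = ((3 + I) - 4)*56 = (-1 + I)*56 = -56 + 56*I ≈ -56.0 + 56.0*I)
√(B + o) = √((-56 + 56*I) + 4) = √(-52 + 56*I)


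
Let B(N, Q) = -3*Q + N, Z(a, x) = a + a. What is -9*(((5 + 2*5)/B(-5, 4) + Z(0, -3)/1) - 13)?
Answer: 2124/17 ≈ 124.94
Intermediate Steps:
Z(a, x) = 2*a
B(N, Q) = N - 3*Q
-9*(((5 + 2*5)/B(-5, 4) + Z(0, -3)/1) - 13) = -9*(((5 + 2*5)/(-5 - 3*4) + (2*0)/1) - 13) = -9*(((5 + 10)/(-5 - 12) + 0*1) - 13) = -9*((15/(-17) + 0) - 13) = -9*((15*(-1/17) + 0) - 13) = -9*((-15/17 + 0) - 13) = -9*(-15/17 - 13) = -9*(-236/17) = 2124/17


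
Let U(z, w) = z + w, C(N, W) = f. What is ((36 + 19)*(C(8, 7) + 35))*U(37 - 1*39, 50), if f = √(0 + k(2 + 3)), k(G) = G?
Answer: 92400 + 2640*√5 ≈ 98303.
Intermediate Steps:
f = √5 (f = √(0 + (2 + 3)) = √(0 + 5) = √5 ≈ 2.2361)
C(N, W) = √5
U(z, w) = w + z
((36 + 19)*(C(8, 7) + 35))*U(37 - 1*39, 50) = ((36 + 19)*(√5 + 35))*(50 + (37 - 1*39)) = (55*(35 + √5))*(50 + (37 - 39)) = (1925 + 55*√5)*(50 - 2) = (1925 + 55*√5)*48 = 92400 + 2640*√5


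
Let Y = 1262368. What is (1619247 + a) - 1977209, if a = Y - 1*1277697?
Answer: -373291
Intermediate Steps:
a = -15329 (a = 1262368 - 1*1277697 = 1262368 - 1277697 = -15329)
(1619247 + a) - 1977209 = (1619247 - 15329) - 1977209 = 1603918 - 1977209 = -373291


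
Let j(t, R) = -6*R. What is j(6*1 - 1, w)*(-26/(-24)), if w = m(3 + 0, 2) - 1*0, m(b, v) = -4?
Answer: 26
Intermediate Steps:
w = -4 (w = -4 - 1*0 = -4 + 0 = -4)
j(6*1 - 1, w)*(-26/(-24)) = (-6*(-4))*(-26/(-24)) = 24*(-26*(-1/24)) = 24*(13/12) = 26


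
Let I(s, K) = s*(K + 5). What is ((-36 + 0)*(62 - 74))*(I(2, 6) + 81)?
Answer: 44496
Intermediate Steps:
I(s, K) = s*(5 + K)
((-36 + 0)*(62 - 74))*(I(2, 6) + 81) = ((-36 + 0)*(62 - 74))*(2*(5 + 6) + 81) = (-36*(-12))*(2*11 + 81) = 432*(22 + 81) = 432*103 = 44496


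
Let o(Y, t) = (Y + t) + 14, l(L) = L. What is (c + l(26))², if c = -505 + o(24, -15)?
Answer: 207936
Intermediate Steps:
o(Y, t) = 14 + Y + t
c = -482 (c = -505 + (14 + 24 - 15) = -505 + 23 = -482)
(c + l(26))² = (-482 + 26)² = (-456)² = 207936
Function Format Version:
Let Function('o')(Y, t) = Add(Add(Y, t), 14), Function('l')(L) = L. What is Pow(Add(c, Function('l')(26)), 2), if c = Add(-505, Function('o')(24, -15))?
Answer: 207936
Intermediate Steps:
Function('o')(Y, t) = Add(14, Y, t)
c = -482 (c = Add(-505, Add(14, 24, -15)) = Add(-505, 23) = -482)
Pow(Add(c, Function('l')(26)), 2) = Pow(Add(-482, 26), 2) = Pow(-456, 2) = 207936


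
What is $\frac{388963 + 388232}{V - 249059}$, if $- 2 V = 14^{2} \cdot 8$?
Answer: $- \frac{259065}{83281} \approx -3.1107$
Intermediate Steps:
$V = -784$ ($V = - \frac{14^{2} \cdot 8}{2} = - \frac{196 \cdot 8}{2} = \left(- \frac{1}{2}\right) 1568 = -784$)
$\frac{388963 + 388232}{V - 249059} = \frac{388963 + 388232}{-784 - 249059} = \frac{777195}{-249843} = 777195 \left(- \frac{1}{249843}\right) = - \frac{259065}{83281}$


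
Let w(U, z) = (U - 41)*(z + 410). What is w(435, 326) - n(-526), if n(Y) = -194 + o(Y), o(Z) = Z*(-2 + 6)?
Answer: 292282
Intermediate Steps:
o(Z) = 4*Z (o(Z) = Z*4 = 4*Z)
n(Y) = -194 + 4*Y
w(U, z) = (-41 + U)*(410 + z)
w(435, 326) - n(-526) = (-16810 - 41*326 + 410*435 + 435*326) - (-194 + 4*(-526)) = (-16810 - 13366 + 178350 + 141810) - (-194 - 2104) = 289984 - 1*(-2298) = 289984 + 2298 = 292282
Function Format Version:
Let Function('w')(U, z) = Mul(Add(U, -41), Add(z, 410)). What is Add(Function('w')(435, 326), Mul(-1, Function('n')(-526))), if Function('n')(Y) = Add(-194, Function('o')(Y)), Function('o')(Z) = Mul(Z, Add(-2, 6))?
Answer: 292282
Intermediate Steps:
Function('o')(Z) = Mul(4, Z) (Function('o')(Z) = Mul(Z, 4) = Mul(4, Z))
Function('n')(Y) = Add(-194, Mul(4, Y))
Function('w')(U, z) = Mul(Add(-41, U), Add(410, z))
Add(Function('w')(435, 326), Mul(-1, Function('n')(-526))) = Add(Add(-16810, Mul(-41, 326), Mul(410, 435), Mul(435, 326)), Mul(-1, Add(-194, Mul(4, -526)))) = Add(Add(-16810, -13366, 178350, 141810), Mul(-1, Add(-194, -2104))) = Add(289984, Mul(-1, -2298)) = Add(289984, 2298) = 292282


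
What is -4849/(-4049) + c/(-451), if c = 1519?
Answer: -3963532/1826099 ≈ -2.1705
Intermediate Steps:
-4849/(-4049) + c/(-451) = -4849/(-4049) + 1519/(-451) = -4849*(-1/4049) + 1519*(-1/451) = 4849/4049 - 1519/451 = -3963532/1826099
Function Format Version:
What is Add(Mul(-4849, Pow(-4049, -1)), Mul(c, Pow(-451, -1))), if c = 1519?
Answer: Rational(-3963532, 1826099) ≈ -2.1705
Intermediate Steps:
Add(Mul(-4849, Pow(-4049, -1)), Mul(c, Pow(-451, -1))) = Add(Mul(-4849, Pow(-4049, -1)), Mul(1519, Pow(-451, -1))) = Add(Mul(-4849, Rational(-1, 4049)), Mul(1519, Rational(-1, 451))) = Add(Rational(4849, 4049), Rational(-1519, 451)) = Rational(-3963532, 1826099)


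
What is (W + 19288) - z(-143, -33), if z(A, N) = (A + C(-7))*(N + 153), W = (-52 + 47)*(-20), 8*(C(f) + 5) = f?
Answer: 37253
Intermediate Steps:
C(f) = -5 + f/8
W = 100 (W = -5*(-20) = 100)
z(A, N) = (153 + N)*(-47/8 + A) (z(A, N) = (A + (-5 + (⅛)*(-7)))*(N + 153) = (A + (-5 - 7/8))*(153 + N) = (A - 47/8)*(153 + N) = (-47/8 + A)*(153 + N) = (153 + N)*(-47/8 + A))
(W + 19288) - z(-143, -33) = (100 + 19288) - (-7191/8 + 153*(-143) - 47/8*(-33) - 143*(-33)) = 19388 - (-7191/8 - 21879 + 1551/8 + 4719) = 19388 - 1*(-17865) = 19388 + 17865 = 37253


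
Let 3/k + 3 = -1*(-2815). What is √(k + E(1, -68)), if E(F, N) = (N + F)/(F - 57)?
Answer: √463981406/19684 ≈ 1.0943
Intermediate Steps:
E(F, N) = (F + N)/(-57 + F)
k = 3/2812 (k = 3/(-3 - 1*(-2815)) = 3/(-3 + 2815) = 3/2812 ≈ 0.0010669)
√(k + E(1, -68)) = √(3/2812 + (1 - 68)/(-57 + 1)) = √(3/2812 - 67/(-56)) = √(3/2812 - 1/56*(-67)) = √(3/2812 + 67/56) = √(47143/39368) = √463981406/19684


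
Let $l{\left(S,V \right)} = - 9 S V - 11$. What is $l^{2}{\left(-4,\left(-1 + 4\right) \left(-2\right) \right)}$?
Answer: $51529$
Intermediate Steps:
$l{\left(S,V \right)} = -11 - 9 S V$ ($l{\left(S,V \right)} = - 9 S V - 11 = -11 - 9 S V$)
$l^{2}{\left(-4,\left(-1 + 4\right) \left(-2\right) \right)} = \left(-11 - - 36 \left(-1 + 4\right) \left(-2\right)\right)^{2} = \left(-11 - - 36 \cdot 3 \left(-2\right)\right)^{2} = \left(-11 - \left(-36\right) \left(-6\right)\right)^{2} = \left(-11 - 216\right)^{2} = \left(-227\right)^{2} = 51529$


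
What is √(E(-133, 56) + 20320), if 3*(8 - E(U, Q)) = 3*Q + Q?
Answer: 14*√930/3 ≈ 142.31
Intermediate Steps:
E(U, Q) = 8 - 4*Q/3 (E(U, Q) = 8 - (3*Q + Q)/3 = 8 - 4*Q/3)
√(E(-133, 56) + 20320) = √((8 - 4/3*56) + 20320) = √((8 - 224/3) + 20320) = √(-200/3 + 20320) = √(60760/3) = 14*√930/3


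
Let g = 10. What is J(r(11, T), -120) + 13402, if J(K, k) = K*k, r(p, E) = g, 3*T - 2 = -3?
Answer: 12202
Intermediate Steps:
T = -1/3 (T = 2/3 + (1/3)*(-3) = 2/3 - 1 = -1/3 ≈ -0.33333)
r(p, E) = 10
J(r(11, T), -120) + 13402 = 10*(-120) + 13402 = -1200 + 13402 = 12202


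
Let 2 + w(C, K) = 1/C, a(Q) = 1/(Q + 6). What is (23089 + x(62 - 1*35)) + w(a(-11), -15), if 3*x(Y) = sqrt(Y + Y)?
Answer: 23082 + sqrt(6) ≈ 23084.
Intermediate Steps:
a(Q) = 1/(6 + Q)
x(Y) = sqrt(2)*sqrt(Y)/3 (x(Y) = sqrt(Y + Y)/3 = sqrt(2*Y)/3 = (sqrt(2)*sqrt(Y))/3 = sqrt(2)*sqrt(Y)/3)
w(C, K) = -2 + 1/C
(23089 + x(62 - 1*35)) + w(a(-11), -15) = (23089 + sqrt(2)*sqrt(62 - 1*35)/3) + (-2 + 1/(1/(6 - 11))) = (23089 + sqrt(2)*sqrt(62 - 35)/3) + (-2 + 1/(1/(-5))) = (23089 + sqrt(2)*sqrt(27)/3) + (-2 + 1/(-1/5)) = (23089 + sqrt(2)*(3*sqrt(3))/3) + (-2 - 5) = (23089 + sqrt(6)) - 7 = 23082 + sqrt(6)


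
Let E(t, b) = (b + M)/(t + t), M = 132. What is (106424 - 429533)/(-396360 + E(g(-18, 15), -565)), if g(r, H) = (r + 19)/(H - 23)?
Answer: 323109/394628 ≈ 0.81877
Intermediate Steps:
g(r, H) = (19 + r)/(-23 + H)
E(t, b) = (132 + b)/(2*t) (E(t, b) = (b + 132)/(t + t) = (132 + b)/((2*t)) = (132 + b)*(1/(2*t)) = (132 + b)/(2*t))
(106424 - 429533)/(-396360 + E(g(-18, 15), -565)) = (106424 - 429533)/(-396360 + (132 - 565)/(2*(((19 - 18)/(-23 + 15))))) = -323109/(-396360 + (½)*(-433)/(1/(-8))) = -323109/(-396360 + (½)*(-433)/(-⅛*1)) = -323109/(-396360 + (½)*(-433)/(-⅛)) = -323109/(-396360 + (½)*(-8)*(-433)) = -323109/(-396360 + 1732) = -323109/(-394628) = -323109*(-1/394628) = 323109/394628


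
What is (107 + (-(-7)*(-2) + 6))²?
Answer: 9801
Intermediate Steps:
(107 + (-(-7)*(-2) + 6))² = (107 + (-7*2 + 6))² = (107 + (-14 + 6))² = (107 - 8)² = 99² = 9801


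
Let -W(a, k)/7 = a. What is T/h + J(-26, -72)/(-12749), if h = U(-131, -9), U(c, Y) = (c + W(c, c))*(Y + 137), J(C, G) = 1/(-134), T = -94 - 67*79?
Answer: -4601433517/85937643264 ≈ -0.053544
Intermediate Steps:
W(a, k) = -7*a
T = -5387 (T = -94 - 5293 = -5387)
J(C, G) = -1/134
U(c, Y) = -6*c*(137 + Y) (U(c, Y) = (c - 7*c)*(Y + 137) = (-6*c)*(137 + Y) = -6*c*(137 + Y))
h = 100608 (h = 6*(-131)*(-137 - 1*(-9)) = 6*(-131)*(-137 + 9) = 6*(-131)*(-128) = 100608)
T/h + J(-26, -72)/(-12749) = -5387/100608 - 1/134/(-12749) = -5387*1/100608 - 1/134*(-1/12749) = -5387/100608 + 1/1708366 = -4601433517/85937643264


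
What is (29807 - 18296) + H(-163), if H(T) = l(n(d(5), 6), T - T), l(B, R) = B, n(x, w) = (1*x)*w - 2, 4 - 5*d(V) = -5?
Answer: 57599/5 ≈ 11520.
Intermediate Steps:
d(V) = 9/5 (d(V) = 4/5 - 1/5*(-5) = 4/5 + 1 = 9/5)
n(x, w) = -2 + w*x (n(x, w) = x*w - 2 = w*x - 2 = -2 + w*x)
H(T) = 44/5 (H(T) = -2 + 6*(9/5) = -2 + 54/5 = 44/5)
(29807 - 18296) + H(-163) = (29807 - 18296) + 44/5 = 11511 + 44/5 = 57599/5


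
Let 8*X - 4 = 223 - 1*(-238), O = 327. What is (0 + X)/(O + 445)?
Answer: 465/6176 ≈ 0.075291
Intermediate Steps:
X = 465/8 (X = ½ + (223 - 1*(-238))/8 = ½ + (223 + 238)/8 = ½ + (⅛)*461 = ½ + 461/8 = 465/8 ≈ 58.125)
(0 + X)/(O + 445) = (0 + 465/8)/(327 + 445) = (465/8)/772 = (465/8)*(1/772) = 465/6176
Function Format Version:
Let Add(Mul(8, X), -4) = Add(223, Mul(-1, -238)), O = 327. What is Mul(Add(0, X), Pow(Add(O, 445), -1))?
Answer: Rational(465, 6176) ≈ 0.075291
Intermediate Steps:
X = Rational(465, 8) (X = Add(Rational(1, 2), Mul(Rational(1, 8), Add(223, Mul(-1, -238)))) = Add(Rational(1, 2), Mul(Rational(1, 8), Add(223, 238))) = Add(Rational(1, 2), Mul(Rational(1, 8), 461)) = Add(Rational(1, 2), Rational(461, 8)) = Rational(465, 8) ≈ 58.125)
Mul(Add(0, X), Pow(Add(O, 445), -1)) = Mul(Add(0, Rational(465, 8)), Pow(Add(327, 445), -1)) = Mul(Rational(465, 8), Pow(772, -1)) = Mul(Rational(465, 8), Rational(1, 772)) = Rational(465, 6176)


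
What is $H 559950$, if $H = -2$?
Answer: $-1119900$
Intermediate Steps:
$H 559950 = \left(-2\right) 559950 = -1119900$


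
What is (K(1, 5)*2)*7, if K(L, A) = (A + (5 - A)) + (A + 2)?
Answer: 168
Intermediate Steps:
K(L, A) = 7 + A (K(L, A) = 5 + (2 + A) = 7 + A)
(K(1, 5)*2)*7 = ((7 + 5)*2)*7 = (12*2)*7 = 24*7 = 168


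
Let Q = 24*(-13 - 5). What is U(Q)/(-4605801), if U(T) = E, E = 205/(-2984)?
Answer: 205/13743710184 ≈ 1.4916e-8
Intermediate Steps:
E = -205/2984 (E = 205*(-1/2984) = -205/2984 ≈ -0.068700)
Q = -432 (Q = 24*(-18) = -432)
U(T) = -205/2984
U(Q)/(-4605801) = -205/2984/(-4605801) = -205/2984*(-1/4605801) = 205/13743710184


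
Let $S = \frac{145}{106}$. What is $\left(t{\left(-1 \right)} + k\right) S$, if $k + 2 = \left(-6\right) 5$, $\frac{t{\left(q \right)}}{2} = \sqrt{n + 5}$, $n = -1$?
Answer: $- \frac{2030}{53} \approx -38.302$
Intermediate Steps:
$t{\left(q \right)} = 4$ ($t{\left(q \right)} = 2 \sqrt{-1 + 5} = 2 \sqrt{4} = 2 \cdot 2 = 4$)
$S = \frac{145}{106}$ ($S = 145 \cdot \frac{1}{106} = \frac{145}{106} \approx 1.3679$)
$k = -32$ ($k = -2 - 30 = -32$)
$\left(t{\left(-1 \right)} + k\right) S = \left(4 - 32\right) \frac{145}{106} = \left(-28\right) \frac{145}{106} = - \frac{2030}{53}$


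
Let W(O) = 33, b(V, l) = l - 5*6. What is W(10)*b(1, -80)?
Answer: -3630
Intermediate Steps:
b(V, l) = -30 + l (b(V, l) = l - 30 = -30 + l)
W(10)*b(1, -80) = 33*(-30 - 80) = 33*(-110) = -3630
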